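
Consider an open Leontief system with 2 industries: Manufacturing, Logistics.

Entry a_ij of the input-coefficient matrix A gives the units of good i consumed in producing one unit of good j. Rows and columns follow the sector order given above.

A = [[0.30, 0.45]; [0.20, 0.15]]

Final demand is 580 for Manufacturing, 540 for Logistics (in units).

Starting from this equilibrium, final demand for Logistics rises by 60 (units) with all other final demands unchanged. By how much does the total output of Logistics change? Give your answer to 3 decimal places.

I − A =
  [   0.70    -0.45]
  [  -0.20     0.85]
det(I−A) = (0.70)(0.85) − (-0.45)(-0.20) = 0.5050
adj(I−A) = [[0.85, 0.45], [0.20, 0.70]]
(I − A)⁻¹ = adj(I−A) / det(I−A) ≈
  [   1.6832     0.8911]
  [   0.3960     1.3861]
Δx = (I − A)⁻¹ Δd with Δd having +60 in the Logistics component and 0 elsewhere.
So Δx_L = L_LL · (+60), where L_LL = adj(I−A)_LL / det(I−A) = 0.70 / 0.5050.
Δx_L = 0.70 × (+60) / 0.5050 = 42.00 / 0.5050 ≈ 83.168.

Δx_L = 83.168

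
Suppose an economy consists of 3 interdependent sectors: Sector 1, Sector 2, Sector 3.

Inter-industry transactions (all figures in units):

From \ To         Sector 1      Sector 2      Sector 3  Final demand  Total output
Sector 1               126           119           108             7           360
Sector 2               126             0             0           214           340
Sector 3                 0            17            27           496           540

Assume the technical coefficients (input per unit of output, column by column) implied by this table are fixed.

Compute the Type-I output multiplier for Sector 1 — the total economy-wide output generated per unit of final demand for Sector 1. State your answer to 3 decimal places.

m_1 = 2.612

Technical coefficients a_ij = z_ij / X_j:
  a_11 = 126/360 = 0.35, a_21 = 126/360 = 0.35, a_31 = 0/360 = 0.00
  a_12 = 119/340 = 0.35, a_22 = 0/340 = 0.00, a_32 = 17/340 = 0.05
  a_13 = 108/540 = 0.20, a_23 = 0/540 = 0.00, a_33 = 27/540 = 0.05
I − A =
  [   0.65    -0.35    -0.20]
  [  -0.35     1.00     0.00]
  [   0.00    -0.05     0.95]
Cofactors of I−A, C_ij = (−1)^(i+j)·(minor ij) (rows/columns in the sector order above):
  C_11 = (1.00)(0.95) − (0.00)(-0.05) = 0.9500
  C_12 = −[(-0.35)(0.95) − (0.00)(0.00)] = 0.3325
  C_13 = (-0.35)(-0.05) − (1.00)(0.00) = 0.0175
  C_21 = −[(-0.35)(0.95) − (-0.20)(-0.05)] = 0.3425
  C_22 = (0.65)(0.95) − (-0.20)(0.00) = 0.6175
  C_23 = −[(0.65)(-0.05) − (-0.35)(0.00)] = 0.0325
  C_31 = (-0.35)(0.00) − (-0.20)(1.00) = 0.2000
  C_32 = −[(0.65)(0.00) − (-0.20)(-0.35)] = 0.0700
  C_33 = (0.65)(1.00) − (-0.35)(-0.35) = 0.5275
det(I−A) = Σ_j (I−A)_1j·C_1j = (0.65)(0.9500) + (-0.35)(0.3325) + (-0.20)(0.0175) = 0.497625
adj(I−A) = Cᵀ =
  [ 0.9500   0.3425   0.2000]
  [ 0.3325   0.6175   0.0700]
  [ 0.0175   0.0325   0.5275]
(I − A)⁻¹ = adj(I−A) / det(I−A) ≈
  [   1.9091     0.6883     0.4019]
  [   0.6682     1.2409     0.1407]
  [   0.0352     0.0653     1.0600]
The output multiplier for sector j is the column-j sum of the Leontief inverse (I − A)⁻¹ = adj(I−A) / det(I−A).
Column 1 of adj(I−A): (0.9500, 0.3325, 0.0175); det(I−A) = 0.497625.
m_1 = (0.9500 + 0.3325 + 0.0175) / 0.497625 = 1.30 / 0.497625 ≈ 2.612.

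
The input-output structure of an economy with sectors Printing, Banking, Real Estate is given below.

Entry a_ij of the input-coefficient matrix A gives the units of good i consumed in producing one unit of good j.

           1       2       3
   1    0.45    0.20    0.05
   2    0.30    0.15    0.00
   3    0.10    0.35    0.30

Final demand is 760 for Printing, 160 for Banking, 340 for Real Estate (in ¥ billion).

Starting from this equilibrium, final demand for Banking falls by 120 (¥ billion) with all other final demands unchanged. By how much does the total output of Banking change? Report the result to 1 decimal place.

I − A =
  [   0.55    -0.20    -0.05]
  [  -0.30     0.85     0.00]
  [  -0.10    -0.35     0.70]
Cofactors of I−A, C_ij = (−1)^(i+j)·(minor ij) (rows/columns in the sector order above):
  C_11 = (0.85)(0.70) − (0.00)(-0.35) = 0.5950
  C_12 = −[(-0.30)(0.70) − (0.00)(-0.10)] = 0.2100
  C_13 = (-0.30)(-0.35) − (0.85)(-0.10) = 0.1900
  C_21 = −[(-0.20)(0.70) − (-0.05)(-0.35)] = 0.1575
  C_22 = (0.55)(0.70) − (-0.05)(-0.10) = 0.3800
  C_23 = −[(0.55)(-0.35) − (-0.20)(-0.10)] = 0.2125
  C_31 = (-0.20)(0.00) − (-0.05)(0.85) = 0.0425
  C_32 = −[(0.55)(0.00) − (-0.05)(-0.30)] = 0.0150
  C_33 = (0.55)(0.85) − (-0.20)(-0.30) = 0.4075
det(I−A) = Σ_j (I−A)_1j·C_1j = (0.55)(0.5950) + (-0.20)(0.2100) + (-0.05)(0.1900) = 0.27575
adj(I−A) = Cᵀ =
  [ 0.5950   0.1575   0.0425]
  [ 0.2100   0.3800   0.0150]
  [ 0.1900   0.2125   0.4075]
(I − A)⁻¹ = adj(I−A) / det(I−A) ≈
  [   2.1578     0.5712     0.1541]
  [   0.7616     1.3781     0.0544]
  [   0.6890     0.7706     1.4778]
Δx = (I − A)⁻¹ Δd with Δd having -120 in the Banking component and 0 elsewhere.
So Δx_2 = L_22 · (-120), where L_22 = adj(I−A)_22 / det(I−A) = 0.3800 / 0.27575.
Δx_2 = 0.3800 × (-120) / 0.27575 = -45.60 / 0.27575 ≈ -165.4.

Δx_2 = -165.4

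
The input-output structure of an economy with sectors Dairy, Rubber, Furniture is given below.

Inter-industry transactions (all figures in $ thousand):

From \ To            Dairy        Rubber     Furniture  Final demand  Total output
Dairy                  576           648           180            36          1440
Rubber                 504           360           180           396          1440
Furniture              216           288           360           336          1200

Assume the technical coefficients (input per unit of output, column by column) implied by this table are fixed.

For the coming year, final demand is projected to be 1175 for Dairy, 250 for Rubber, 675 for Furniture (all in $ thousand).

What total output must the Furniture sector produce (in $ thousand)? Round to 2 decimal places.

Technical coefficients a_ij = z_ij / X_j:
  a_11 = 576/1440 = 0.40, a_21 = 504/1440 = 0.35, a_31 = 216/1440 = 0.15
  a_12 = 648/1440 = 0.45, a_22 = 360/1440 = 0.25, a_32 = 288/1440 = 0.20
  a_13 = 180/1200 = 0.15, a_23 = 180/1200 = 0.15, a_33 = 360/1200 = 0.30
I − A =
  [   0.60    -0.45    -0.15]
  [  -0.35     0.75    -0.15]
  [  -0.15    -0.20     0.70]
Cofactors of I−A, C_ij = (−1)^(i+j)·(minor ij) (rows/columns in the sector order above):
  C_11 = (0.75)(0.70) − (-0.15)(-0.20) = 0.4950
  C_12 = −[(-0.35)(0.70) − (-0.15)(-0.15)] = 0.2675
  C_13 = (-0.35)(-0.20) − (0.75)(-0.15) = 0.1825
  C_21 = −[(-0.45)(0.70) − (-0.15)(-0.20)] = 0.3450
  C_22 = (0.60)(0.70) − (-0.15)(-0.15) = 0.3975
  C_23 = −[(0.60)(-0.20) − (-0.45)(-0.15)] = 0.1875
  C_31 = (-0.45)(-0.15) − (-0.15)(0.75) = 0.1800
  C_32 = −[(0.60)(-0.15) − (-0.15)(-0.35)] = 0.1425
  C_33 = (0.60)(0.75) − (-0.45)(-0.35) = 0.2925
det(I−A) = Σ_j (I−A)_1j·C_1j = (0.60)(0.4950) + (-0.45)(0.2675) + (-0.15)(0.1825) = 0.14925
adj(I−A) = Cᵀ =
  [ 0.4950   0.3450   0.1800]
  [ 0.2675   0.3975   0.1425]
  [ 0.1825   0.1875   0.2925]
(I − A)⁻¹ = adj(I−A) / det(I−A) ≈
  [   3.3166     2.3116     1.2060]
  [   1.7923     2.6633     0.9548]
  [   1.2228     1.2563     1.9598]
x = (I − A)⁻¹ d = adj(I−A)·d / det(I−A), with det(I−A) = 0.14925:
  x_1 = (0.4950·1175 + 0.3450·250 + 0.1800·675) / 0.14925 = 789.375 / 0.14925 ≈ 5288.94
  x_2 = (0.2675·1175 + 0.3975·250 + 0.1425·675) / 0.14925 = 509.875 / 0.14925 ≈ 3416.25
  x_3 = (0.1825·1175 + 0.1875·250 + 0.2925·675) / 0.14925 = 458.75 / 0.14925 ≈ 3073.70

x_3 = 3073.70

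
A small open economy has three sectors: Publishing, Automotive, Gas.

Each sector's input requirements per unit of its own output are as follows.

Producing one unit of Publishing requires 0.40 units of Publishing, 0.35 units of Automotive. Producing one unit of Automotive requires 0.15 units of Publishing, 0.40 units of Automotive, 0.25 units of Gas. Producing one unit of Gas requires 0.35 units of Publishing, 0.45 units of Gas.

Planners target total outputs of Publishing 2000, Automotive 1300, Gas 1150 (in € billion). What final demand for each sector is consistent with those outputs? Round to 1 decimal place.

I − A =
  [   0.60    -0.15    -0.35]
  [  -0.35     0.60     0.00]
  [   0.00    -0.25     0.55]
d = (I − A) x:
  d_P = (+0.60)·2000 + (-0.15)·1300 + (-0.35)·1150 = 602.5
  d_A = (-0.35)·2000 + (+0.60)·1300 + (+0.00)·1150 = 80.0
  d_G = (+0.00)·2000 + (-0.25)·1300 + (+0.55)·1150 = 307.5

d_P = 602.5, d_A = 80.0, d_G = 307.5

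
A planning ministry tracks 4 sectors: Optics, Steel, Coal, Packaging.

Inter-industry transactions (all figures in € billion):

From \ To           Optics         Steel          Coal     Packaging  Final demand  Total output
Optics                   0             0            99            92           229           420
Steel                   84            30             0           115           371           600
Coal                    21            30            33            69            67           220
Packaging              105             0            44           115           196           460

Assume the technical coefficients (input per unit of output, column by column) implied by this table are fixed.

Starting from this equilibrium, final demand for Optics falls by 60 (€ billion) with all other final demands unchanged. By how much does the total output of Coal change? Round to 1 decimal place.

Δx_C = -9.9

Technical coefficients a_ij = z_ij / X_j:
  a_OO = 0/420 = 0.00, a_SO = 84/420 = 0.20, a_CO = 21/420 = 0.05, a_PO = 105/420 = 0.25
  a_OS = 0/600 = 0.00, a_SS = 30/600 = 0.05, a_CS = 30/600 = 0.05, a_PS = 0/600 = 0.00
  a_OC = 99/220 = 0.45, a_SC = 0/220 = 0.00, a_CC = 33/220 = 0.15, a_PC = 44/220 = 0.20
  a_OP = 92/460 = 0.20, a_SP = 115/460 = 0.25, a_CP = 69/460 = 0.15, a_PP = 115/460 = 0.25
I − A =
  [   1.00     0.00    -0.45    -0.20]
  [  -0.20     0.95     0.00    -0.25]
  [  -0.05    -0.05     0.85    -0.15]
  [  -0.25     0.00    -0.20     0.75]
Compute the cofactors C_ij = (−1)^(i+j)·(3×3 minor ij) of I−A; the adjugate is their transpose:
adj(I−A) = Cᵀ =
  [ 0.574625   0.018875   0.358625   0.231250]
  [ 0.177125   0.529250   0.153625   0.254375]
  [ 0.081875   0.035000   0.665000   0.166500]
  [ 0.213375   0.015625   0.296875   0.781625]
det(I−A) = Σ_j (I−A)_1j·C_1j = (1.00)(0.574625) + (0.00)(0.177125) + (-0.45)(0.081875) + (-0.20)(0.213375) = 0.49510625
(I − A)⁻¹ = adj(I−A) / det(I−A) ≈
  [   1.1606     0.0381     0.7243     0.4671]
  [   0.3578     1.0690     0.3103     0.5138]
  [   0.1654     0.0707     1.3431     0.3363]
  [   0.4310     0.0316     0.5996     1.5787]
Δx = (I − A)⁻¹ Δd with Δd having -60 in the Optics component and 0 elsewhere.
So Δx_C = L_CO · (-60), where L_CO = adj(I−A)_CO / det(I−A) = 0.081875 / 0.49510625.
Δx_C = 0.081875 × (-60) / 0.49510625 = -4.9125 / 0.49510625 ≈ -9.9.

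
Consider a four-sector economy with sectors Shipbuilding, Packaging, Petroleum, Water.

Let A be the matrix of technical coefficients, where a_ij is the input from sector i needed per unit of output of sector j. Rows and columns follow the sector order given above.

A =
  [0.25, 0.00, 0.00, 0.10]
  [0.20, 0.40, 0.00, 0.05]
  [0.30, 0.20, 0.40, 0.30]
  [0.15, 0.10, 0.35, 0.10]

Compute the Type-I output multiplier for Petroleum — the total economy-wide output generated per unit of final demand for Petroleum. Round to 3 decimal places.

I − A =
  [   0.75     0.00     0.00    -0.10]
  [  -0.20     0.60     0.00    -0.05]
  [  -0.30    -0.20     0.60    -0.30]
  [  -0.15    -0.10    -0.35     0.90]
Compute the cofactors C_ij = (−1)^(i+j)·(3×3 minor ij) of I−A; the adjugate is their transpose:
adj(I−A) = Cᵀ =
  [ 0.254500   0.013000   0.021000   0.036000]
  [ 0.096750   0.306750   0.020125   0.034500]
  [ 0.231000   0.157500   0.390250   0.164500]
  [ 0.143000   0.097500   0.157500   0.270000]
det(I−A) = Σ_j (I−A)_1j·C_1j = (0.75)(0.254500) + (0.00)(0.096750) + (0.00)(0.231000) + (-0.10)(0.143000) = 0.176575
(I − A)⁻¹ = adj(I−A) / det(I−A) ≈
  [   1.4413     0.0736     0.1189     0.2039]
  [   0.5479     1.7372     0.1140     0.1954]
  [   1.3082     0.8920     2.2101     0.9316]
  [   0.8099     0.5522     0.8920     1.5291]
The output multiplier for sector j is the column-j sum of the Leontief inverse (I − A)⁻¹ = adj(I−A) / det(I−A).
Column 3 of adj(I−A): (0.021000, 0.020125, 0.390250, 0.157500); det(I−A) = 0.176575.
m_3 = (0.021000 + 0.020125 + 0.390250 + 0.157500) / 0.176575 = 0.588875 / 0.176575 ≈ 3.335.

m_3 = 3.335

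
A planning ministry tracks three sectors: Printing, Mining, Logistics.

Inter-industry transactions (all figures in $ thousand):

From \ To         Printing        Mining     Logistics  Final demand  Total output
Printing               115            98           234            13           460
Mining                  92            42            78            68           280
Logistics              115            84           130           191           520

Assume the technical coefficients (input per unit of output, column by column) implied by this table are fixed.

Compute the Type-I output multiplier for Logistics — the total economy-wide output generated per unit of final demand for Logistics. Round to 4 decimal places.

m_L = 4.7047

Technical coefficients a_ij = z_ij / X_j:
  a_PP = 115/460 = 0.25, a_MP = 92/460 = 0.20, a_LP = 115/460 = 0.25
  a_PM = 98/280 = 0.35, a_MM = 42/280 = 0.15, a_LM = 84/280 = 0.30
  a_PL = 234/520 = 0.45, a_ML = 78/520 = 0.15, a_LL = 130/520 = 0.25
I − A =
  [   0.75    -0.35    -0.45]
  [  -0.20     0.85    -0.15]
  [  -0.25    -0.30     0.75]
Cofactors of I−A, C_ij = (−1)^(i+j)·(minor ij) (rows/columns in the sector order above):
  C_11 = (0.85)(0.75) − (-0.15)(-0.30) = 0.5925
  C_12 = −[(-0.20)(0.75) − (-0.15)(-0.25)] = 0.1875
  C_13 = (-0.20)(-0.30) − (0.85)(-0.25) = 0.2725
  C_21 = −[(-0.35)(0.75) − (-0.45)(-0.30)] = 0.3975
  C_22 = (0.75)(0.75) − (-0.45)(-0.25) = 0.4500
  C_23 = −[(0.75)(-0.30) − (-0.35)(-0.25)] = 0.3125
  C_31 = (-0.35)(-0.15) − (-0.45)(0.85) = 0.4350
  C_32 = −[(0.75)(-0.15) − (-0.45)(-0.20)] = 0.2025
  C_33 = (0.75)(0.85) − (-0.35)(-0.20) = 0.5675
det(I−A) = Σ_j (I−A)_1j·C_1j = (0.75)(0.5925) + (-0.35)(0.1875) + (-0.45)(0.2725) = 0.256125
adj(I−A) = Cᵀ =
  [ 0.5925   0.3975   0.4350]
  [ 0.1875   0.4500   0.2025]
  [ 0.2725   0.3125   0.5675]
(I − A)⁻¹ = adj(I−A) / det(I−A) ≈
  [   2.31332     1.55198     1.69839]
  [   0.73206     1.75695     0.79063]
  [   1.06393     1.22011     2.21571]
The output multiplier for sector j is the column-j sum of the Leontief inverse (I − A)⁻¹ = adj(I−A) / det(I−A).
Column L of adj(I−A): (0.4350, 0.2025, 0.5675); det(I−A) = 0.256125.
m_L = (0.4350 + 0.2025 + 0.5675) / 0.256125 = 1.205 / 0.256125 ≈ 4.7047.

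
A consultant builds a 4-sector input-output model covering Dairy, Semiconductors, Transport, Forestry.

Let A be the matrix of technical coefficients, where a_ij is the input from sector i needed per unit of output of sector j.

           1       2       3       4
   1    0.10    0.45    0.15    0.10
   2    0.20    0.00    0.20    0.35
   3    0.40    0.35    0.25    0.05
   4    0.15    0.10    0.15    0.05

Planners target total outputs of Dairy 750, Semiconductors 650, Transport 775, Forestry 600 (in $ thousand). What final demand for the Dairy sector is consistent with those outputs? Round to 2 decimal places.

d_1 = 206.25

I − A =
  [   0.90    -0.45    -0.15    -0.10]
  [  -0.20     1.00    -0.20    -0.35]
  [  -0.40    -0.35     0.75    -0.05]
  [  -0.15    -0.10    -0.15     0.95]
d = (I − A) x:
  d_1 = (+0.90)·750 + (-0.45)·650 + (-0.15)·775 + (-0.10)·600 = 206.25
  d_2 = (-0.20)·750 + (+1.00)·650 + (-0.20)·775 + (-0.35)·600 = 135.00
  d_3 = (-0.40)·750 + (-0.35)·650 + (+0.75)·775 + (-0.05)·600 = 23.75
  d_4 = (-0.15)·750 + (-0.10)·650 + (-0.15)·775 + (+0.95)·600 = 276.25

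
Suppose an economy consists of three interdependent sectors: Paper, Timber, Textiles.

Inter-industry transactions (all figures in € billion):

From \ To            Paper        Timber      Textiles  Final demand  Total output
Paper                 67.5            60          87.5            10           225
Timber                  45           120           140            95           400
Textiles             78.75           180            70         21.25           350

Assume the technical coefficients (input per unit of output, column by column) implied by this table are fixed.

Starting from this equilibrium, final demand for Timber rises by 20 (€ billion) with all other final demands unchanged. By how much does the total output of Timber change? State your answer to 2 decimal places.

Δx_2 = 68.85

Technical coefficients a_ij = z_ij / X_j:
  a_11 = 67.5/225 = 0.30, a_21 = 45/225 = 0.20, a_31 = 78.75/225 = 0.35
  a_12 = 60/400 = 0.15, a_22 = 120/400 = 0.30, a_32 = 180/400 = 0.45
  a_13 = 87.5/350 = 0.25, a_23 = 140/350 = 0.40, a_33 = 70/350 = 0.20
I − A =
  [   0.70    -0.15    -0.25]
  [  -0.20     0.70    -0.40]
  [  -0.35    -0.45     0.80]
Cofactors of I−A, C_ij = (−1)^(i+j)·(minor ij) (rows/columns in the sector order above):
  C_11 = (0.70)(0.80) − (-0.40)(-0.45) = 0.3800
  C_12 = −[(-0.20)(0.80) − (-0.40)(-0.35)] = 0.3000
  C_13 = (-0.20)(-0.45) − (0.70)(-0.35) = 0.3350
  C_21 = −[(-0.15)(0.80) − (-0.25)(-0.45)] = 0.2325
  C_22 = (0.70)(0.80) − (-0.25)(-0.35) = 0.4725
  C_23 = −[(0.70)(-0.45) − (-0.15)(-0.35)] = 0.3675
  C_31 = (-0.15)(-0.40) − (-0.25)(0.70) = 0.2350
  C_32 = −[(0.70)(-0.40) − (-0.25)(-0.20)] = 0.3300
  C_33 = (0.70)(0.70) − (-0.15)(-0.20) = 0.4600
det(I−A) = Σ_j (I−A)_1j·C_1j = (0.70)(0.3800) + (-0.15)(0.3000) + (-0.25)(0.3350) = 0.13725
adj(I−A) = Cᵀ =
  [ 0.3800   0.2325   0.2350]
  [ 0.3000   0.4725   0.3300]
  [ 0.3350   0.3675   0.4600]
(I − A)⁻¹ = adj(I−A) / det(I−A) ≈
  [   2.7687     1.6940     1.7122]
  [   2.1858     3.4426     2.4044]
  [   2.4408     2.6776     3.3515]
Δx = (I − A)⁻¹ Δd with Δd having +20 in the Timber component and 0 elsewhere.
So Δx_2 = L_22 · (+20), where L_22 = adj(I−A)_22 / det(I−A) = 0.4725 / 0.13725.
Δx_2 = 0.4725 × (+20) / 0.13725 = 9.45 / 0.13725 ≈ 68.85.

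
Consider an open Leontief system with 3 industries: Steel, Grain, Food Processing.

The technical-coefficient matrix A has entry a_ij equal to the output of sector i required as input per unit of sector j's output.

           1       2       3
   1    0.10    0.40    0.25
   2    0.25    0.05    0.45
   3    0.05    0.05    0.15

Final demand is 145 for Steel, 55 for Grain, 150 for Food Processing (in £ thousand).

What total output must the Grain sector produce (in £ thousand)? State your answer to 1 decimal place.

I − A =
  [   0.90    -0.40    -0.25]
  [  -0.25     0.95    -0.45]
  [  -0.05    -0.05     0.85]
Cofactors of I−A, C_ij = (−1)^(i+j)·(minor ij) (rows/columns in the sector order above):
  C_11 = (0.95)(0.85) − (-0.45)(-0.05) = 0.7850
  C_12 = −[(-0.25)(0.85) − (-0.45)(-0.05)] = 0.2350
  C_13 = (-0.25)(-0.05) − (0.95)(-0.05) = 0.0600
  C_21 = −[(-0.40)(0.85) − (-0.25)(-0.05)] = 0.3525
  C_22 = (0.90)(0.85) − (-0.25)(-0.05) = 0.7525
  C_23 = −[(0.90)(-0.05) − (-0.40)(-0.05)] = 0.0650
  C_31 = (-0.40)(-0.45) − (-0.25)(0.95) = 0.4175
  C_32 = −[(0.90)(-0.45) − (-0.25)(-0.25)] = 0.4675
  C_33 = (0.90)(0.95) − (-0.40)(-0.25) = 0.7550
det(I−A) = Σ_j (I−A)_1j·C_1j = (0.90)(0.7850) + (-0.40)(0.2350) + (-0.25)(0.0600) = 0.5975
adj(I−A) = Cᵀ =
  [ 0.7850   0.3525   0.4175]
  [ 0.2350   0.7525   0.4675]
  [ 0.0600   0.0650   0.7550]
(I − A)⁻¹ = adj(I−A) / det(I−A) ≈
  [   1.3138     0.5900     0.6987]
  [   0.3933     1.2594     0.7824]
  [   0.1004     0.1088     1.2636]
x = (I − A)⁻¹ d = adj(I−A)·d / det(I−A), with det(I−A) = 0.5975:
  x_1 = (0.7850·145 + 0.3525·55 + 0.4175·150) / 0.5975 = 195.8375 / 0.5975 ≈ 327.8
  x_2 = (0.2350·145 + 0.7525·55 + 0.4675·150) / 0.5975 = 145.5875 / 0.5975 ≈ 243.7
  x_3 = (0.0600·145 + 0.0650·55 + 0.7550·150) / 0.5975 = 125.525 / 0.5975 ≈ 210.1

x_2 = 243.7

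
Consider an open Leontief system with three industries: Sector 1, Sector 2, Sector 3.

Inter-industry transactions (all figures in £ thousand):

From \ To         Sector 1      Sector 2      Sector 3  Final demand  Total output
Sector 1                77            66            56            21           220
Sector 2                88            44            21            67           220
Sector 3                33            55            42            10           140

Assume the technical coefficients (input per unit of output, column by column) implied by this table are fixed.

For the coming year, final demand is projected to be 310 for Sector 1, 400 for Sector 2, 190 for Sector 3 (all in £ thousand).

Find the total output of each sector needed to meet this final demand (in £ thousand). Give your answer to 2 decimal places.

Technical coefficients a_ij = z_ij / X_j:
  a_11 = 77/220 = 0.35, a_21 = 88/220 = 0.40, a_31 = 33/220 = 0.15
  a_12 = 66/220 = 0.30, a_22 = 44/220 = 0.20, a_32 = 55/220 = 0.25
  a_13 = 56/140 = 0.40, a_23 = 21/140 = 0.15, a_33 = 42/140 = 0.30
I − A =
  [   0.65    -0.30    -0.40]
  [  -0.40     0.80    -0.15]
  [  -0.15    -0.25     0.70]
Cofactors of I−A, C_ij = (−1)^(i+j)·(minor ij) (rows/columns in the sector order above):
  C_11 = (0.80)(0.70) − (-0.15)(-0.25) = 0.5225
  C_12 = −[(-0.40)(0.70) − (-0.15)(-0.15)] = 0.3025
  C_13 = (-0.40)(-0.25) − (0.80)(-0.15) = 0.2200
  C_21 = −[(-0.30)(0.70) − (-0.40)(-0.25)] = 0.3100
  C_22 = (0.65)(0.70) − (-0.40)(-0.15) = 0.3950
  C_23 = −[(0.65)(-0.25) − (-0.30)(-0.15)] = 0.2075
  C_31 = (-0.30)(-0.15) − (-0.40)(0.80) = 0.3650
  C_32 = −[(0.65)(-0.15) − (-0.40)(-0.40)] = 0.2575
  C_33 = (0.65)(0.80) − (-0.30)(-0.40) = 0.4000
det(I−A) = Σ_j (I−A)_1j·C_1j = (0.65)(0.5225) + (-0.30)(0.3025) + (-0.40)(0.2200) = 0.160875
adj(I−A) = Cᵀ =
  [ 0.5225   0.3100   0.3650]
  [ 0.3025   0.3950   0.2575]
  [ 0.2200   0.2075   0.4000]
(I − A)⁻¹ = adj(I−A) / det(I−A) ≈
  [   3.2479     1.9270     2.2688]
  [   1.8803     2.4553     1.6006]
  [   1.3675     1.2898     2.4864]
x = (I − A)⁻¹ d = adj(I−A)·d / det(I−A), with det(I−A) = 0.160875:
  x_1 = (0.5225·310 + 0.3100·400 + 0.3650·190) / 0.160875 = 355.325 / 0.160875 ≈ 2208.70
  x_2 = (0.3025·310 + 0.3950·400 + 0.2575·190) / 0.160875 = 300.70 / 0.160875 ≈ 1869.15
  x_3 = (0.2200·310 + 0.2075·400 + 0.4000·190) / 0.160875 = 227.20 / 0.160875 ≈ 1412.28

x_1 = 2208.70, x_2 = 1869.15, x_3 = 1412.28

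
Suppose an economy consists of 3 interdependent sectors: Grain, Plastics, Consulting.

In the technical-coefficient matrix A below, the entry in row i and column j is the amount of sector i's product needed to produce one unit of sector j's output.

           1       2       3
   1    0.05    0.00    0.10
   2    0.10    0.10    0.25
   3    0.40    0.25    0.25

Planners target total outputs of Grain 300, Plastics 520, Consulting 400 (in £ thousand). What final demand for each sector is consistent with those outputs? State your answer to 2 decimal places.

d_1 = 245.00, d_2 = 338.00, d_3 = 50.00

I − A =
  [   0.95     0.00    -0.10]
  [  -0.10     0.90    -0.25]
  [  -0.40    -0.25     0.75]
d = (I − A) x:
  d_1 = (+0.95)·300 + (+0.00)·520 + (-0.10)·400 = 245.00
  d_2 = (-0.10)·300 + (+0.90)·520 + (-0.25)·400 = 338.00
  d_3 = (-0.40)·300 + (-0.25)·520 + (+0.75)·400 = 50.00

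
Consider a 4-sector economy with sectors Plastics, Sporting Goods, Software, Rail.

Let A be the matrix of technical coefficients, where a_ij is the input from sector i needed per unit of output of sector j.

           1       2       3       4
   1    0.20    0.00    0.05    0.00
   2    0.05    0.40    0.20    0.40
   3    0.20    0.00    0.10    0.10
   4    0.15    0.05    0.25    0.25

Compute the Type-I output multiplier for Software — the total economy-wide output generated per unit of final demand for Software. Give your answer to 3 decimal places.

m_3 = 2.407

I − A =
  [   0.80     0.00    -0.05     0.00]
  [  -0.05     0.60    -0.20    -0.40]
  [  -0.20     0.00     0.90    -0.10]
  [  -0.15    -0.05    -0.25     0.75]
Compute the cofactors C_ij = (−1)^(i+j)·(3×3 minor ij) of I−A; the adjugate is their transpose:
adj(I−A) = Cᵀ =
  [ 0.371000   0.000250   0.021500   0.003000]
  [ 0.139500   0.511750   0.204875   0.300250]
  [ 0.095250   0.004000   0.344000   0.048000]
  [ 0.115250   0.035500   0.132625   0.426000]
det(I−A) = Σ_j (I−A)_1j·C_1j = (0.80)(0.371000) + (0.00)(0.139500) + (-0.05)(0.095250) + (0.00)(0.115250) = 0.2920375
(I − A)⁻¹ = adj(I−A) / det(I−A) ≈
  [   1.2704     0.0009     0.0736     0.0103]
  [   0.4777     1.7523     0.7015     1.0281]
  [   0.3262     0.0137     1.1779     0.1644]
  [   0.3946     0.1216     0.4541     1.4587]
The output multiplier for sector j is the column-j sum of the Leontief inverse (I − A)⁻¹ = adj(I−A) / det(I−A).
Column 3 of adj(I−A): (0.021500, 0.204875, 0.344000, 0.132625); det(I−A) = 0.2920375.
m_3 = (0.021500 + 0.204875 + 0.344000 + 0.132625) / 0.2920375 = 0.703 / 0.2920375 ≈ 2.407.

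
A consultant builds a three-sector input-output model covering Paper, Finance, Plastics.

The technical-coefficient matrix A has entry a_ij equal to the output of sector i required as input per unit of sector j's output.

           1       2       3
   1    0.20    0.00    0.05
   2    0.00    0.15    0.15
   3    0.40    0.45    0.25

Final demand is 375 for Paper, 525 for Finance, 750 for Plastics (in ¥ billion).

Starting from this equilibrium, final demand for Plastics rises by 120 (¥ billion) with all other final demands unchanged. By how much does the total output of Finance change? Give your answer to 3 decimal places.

Δx_2 = 32.802

I − A =
  [   0.80     0.00    -0.05]
  [   0.00     0.85    -0.15]
  [  -0.40    -0.45     0.75]
Cofactors of I−A, C_ij = (−1)^(i+j)·(minor ij) (rows/columns in the sector order above):
  C_11 = (0.85)(0.75) − (-0.15)(-0.45) = 0.5700
  C_12 = −[(0.00)(0.75) − (-0.15)(-0.40)] = 0.0600
  C_13 = (0.00)(-0.45) − (0.85)(-0.40) = 0.3400
  C_21 = −[(0.00)(0.75) − (-0.05)(-0.45)] = 0.0225
  C_22 = (0.80)(0.75) − (-0.05)(-0.40) = 0.5800
  C_23 = −[(0.80)(-0.45) − (0.00)(-0.40)] = 0.3600
  C_31 = (0.00)(-0.15) − (-0.05)(0.85) = 0.0425
  C_32 = −[(0.80)(-0.15) − (-0.05)(0.00)] = 0.1200
  C_33 = (0.80)(0.85) − (0.00)(0.00) = 0.6800
det(I−A) = Σ_j (I−A)_1j·C_1j = (0.80)(0.5700) + (0.00)(0.0600) + (-0.05)(0.3400) = 0.4390
adj(I−A) = Cᵀ =
  [ 0.5700   0.0225   0.0425]
  [ 0.0600   0.5800   0.1200]
  [ 0.3400   0.3600   0.6800]
(I − A)⁻¹ = adj(I−A) / det(I−A) ≈
  [   1.2984     0.0513     0.0968]
  [   0.1367     1.3212     0.2733]
  [   0.7745     0.8200     1.5490]
Δx = (I − A)⁻¹ Δd with Δd having +120 in the Plastics component and 0 elsewhere.
So Δx_2 = L_23 · (+120), where L_23 = adj(I−A)_23 / det(I−A) = 0.1200 / 0.4390.
Δx_2 = 0.1200 × (+120) / 0.4390 = 14.40 / 0.4390 ≈ 32.802.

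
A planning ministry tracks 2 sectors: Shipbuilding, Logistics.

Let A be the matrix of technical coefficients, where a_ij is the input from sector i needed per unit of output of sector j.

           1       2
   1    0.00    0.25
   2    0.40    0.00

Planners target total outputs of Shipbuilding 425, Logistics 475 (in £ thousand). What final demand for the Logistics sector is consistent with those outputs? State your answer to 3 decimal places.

d_2 = 305.000

I − A =
  [   1.00    -0.25]
  [  -0.40     1.00]
d = (I − A) x:
  d_1 = (+1.00)·425 + (-0.25)·475 = 306.250
  d_2 = (-0.40)·425 + (+1.00)·475 = 305.000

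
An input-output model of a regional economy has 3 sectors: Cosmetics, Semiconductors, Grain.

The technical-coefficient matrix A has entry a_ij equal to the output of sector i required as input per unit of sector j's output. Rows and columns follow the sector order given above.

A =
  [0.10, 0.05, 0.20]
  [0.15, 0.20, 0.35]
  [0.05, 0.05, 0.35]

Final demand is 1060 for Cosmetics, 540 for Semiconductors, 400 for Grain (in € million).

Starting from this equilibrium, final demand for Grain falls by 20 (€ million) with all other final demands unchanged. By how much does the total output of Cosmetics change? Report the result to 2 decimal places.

Δx_1 = -8.12

I − A =
  [   0.90    -0.05    -0.20]
  [  -0.15     0.80    -0.35]
  [  -0.05    -0.05     0.65]
Cofactors of I−A, C_ij = (−1)^(i+j)·(minor ij) (rows/columns in the sector order above):
  C_11 = (0.80)(0.65) − (-0.35)(-0.05) = 0.5025
  C_12 = −[(-0.15)(0.65) − (-0.35)(-0.05)] = 0.1150
  C_13 = (-0.15)(-0.05) − (0.80)(-0.05) = 0.0475
  C_21 = −[(-0.05)(0.65) − (-0.20)(-0.05)] = 0.0425
  C_22 = (0.90)(0.65) − (-0.20)(-0.05) = 0.5750
  C_23 = −[(0.90)(-0.05) − (-0.05)(-0.05)] = 0.0475
  C_31 = (-0.05)(-0.35) − (-0.20)(0.80) = 0.1775
  C_32 = −[(0.90)(-0.35) − (-0.20)(-0.15)] = 0.3450
  C_33 = (0.90)(0.80) − (-0.05)(-0.15) = 0.7125
det(I−A) = Σ_j (I−A)_1j·C_1j = (0.90)(0.5025) + (-0.05)(0.1150) + (-0.20)(0.0475) = 0.4370
adj(I−A) = Cᵀ =
  [ 0.5025   0.0425   0.1775]
  [ 0.1150   0.5750   0.3450]
  [ 0.0475   0.0475   0.7125]
(I − A)⁻¹ = adj(I−A) / det(I−A) ≈
  [   1.1499     0.0973     0.4062]
  [   0.2632     1.3158     0.7895]
  [   0.1087     0.1087     1.6304]
Δx = (I − A)⁻¹ Δd with Δd having -20 in the Grain component and 0 elsewhere.
So Δx_1 = L_13 · (-20), where L_13 = adj(I−A)_13 / det(I−A) = 0.1775 / 0.4370.
Δx_1 = 0.1775 × (-20) / 0.4370 = -3.55 / 0.4370 ≈ -8.12.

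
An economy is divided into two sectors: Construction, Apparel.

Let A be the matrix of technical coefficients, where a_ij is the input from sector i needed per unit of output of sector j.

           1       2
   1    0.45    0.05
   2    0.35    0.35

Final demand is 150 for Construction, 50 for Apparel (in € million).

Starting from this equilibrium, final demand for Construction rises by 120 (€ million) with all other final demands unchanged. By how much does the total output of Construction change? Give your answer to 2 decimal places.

Δx_1 = 229.41

I − A =
  [   0.55    -0.05]
  [  -0.35     0.65]
det(I−A) = (0.55)(0.65) − (-0.05)(-0.35) = 0.3400
adj(I−A) = [[0.65, 0.05], [0.35, 0.55]]
(I − A)⁻¹ = adj(I−A) / det(I−A) ≈
  [   1.9118     0.1471]
  [   1.0294     1.6176]
Δx = (I − A)⁻¹ Δd with Δd having +120 in the Construction component and 0 elsewhere.
So Δx_1 = L_11 · (+120), where L_11 = adj(I−A)_11 / det(I−A) = 0.65 / 0.3400.
Δx_1 = 0.65 × (+120) / 0.3400 = 78.00 / 0.3400 ≈ 229.41.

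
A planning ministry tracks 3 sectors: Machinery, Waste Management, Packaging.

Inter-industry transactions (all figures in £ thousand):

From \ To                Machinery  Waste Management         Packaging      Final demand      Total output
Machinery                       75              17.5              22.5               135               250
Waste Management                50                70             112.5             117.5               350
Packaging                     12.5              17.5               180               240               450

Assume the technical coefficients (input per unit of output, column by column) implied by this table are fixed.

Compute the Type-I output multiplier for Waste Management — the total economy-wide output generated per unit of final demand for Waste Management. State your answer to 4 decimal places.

Technical coefficients a_ij = z_ij / X_j:
  a_MM = 75/250 = 0.30, a_WM = 50/250 = 0.20, a_PM = 12.5/250 = 0.05
  a_MW = 17.5/350 = 0.05, a_WW = 70/350 = 0.20, a_PW = 17.5/350 = 0.05
  a_MP = 22.5/450 = 0.05, a_WP = 112.5/450 = 0.25, a_PP = 180/450 = 0.40
I − A =
  [   0.70    -0.05    -0.05]
  [  -0.20     0.80    -0.25]
  [  -0.05    -0.05     0.60]
Cofactors of I−A, C_ij = (−1)^(i+j)·(minor ij) (rows/columns in the sector order above):
  C_11 = (0.80)(0.60) − (-0.25)(-0.05) = 0.4675
  C_12 = −[(-0.20)(0.60) − (-0.25)(-0.05)] = 0.1325
  C_13 = (-0.20)(-0.05) − (0.80)(-0.05) = 0.0500
  C_21 = −[(-0.05)(0.60) − (-0.05)(-0.05)] = 0.0325
  C_22 = (0.70)(0.60) − (-0.05)(-0.05) = 0.4175
  C_23 = −[(0.70)(-0.05) − (-0.05)(-0.05)] = 0.0375
  C_31 = (-0.05)(-0.25) − (-0.05)(0.80) = 0.0525
  C_32 = −[(0.70)(-0.25) − (-0.05)(-0.20)] = 0.1850
  C_33 = (0.70)(0.80) − (-0.05)(-0.20) = 0.5500
det(I−A) = Σ_j (I−A)_1j·C_1j = (0.70)(0.4675) + (-0.05)(0.1325) + (-0.05)(0.0500) = 0.318125
adj(I−A) = Cᵀ =
  [ 0.4675   0.0325   0.0525]
  [ 0.1325   0.4175   0.1850]
  [ 0.0500   0.0375   0.5500]
(I − A)⁻¹ = adj(I−A) / det(I−A) ≈
  [   1.46955     0.10216     0.16503]
  [   0.41650     1.31238     0.58153]
  [   0.15717     0.11788     1.72888]
The output multiplier for sector j is the column-j sum of the Leontief inverse (I − A)⁻¹ = adj(I−A) / det(I−A).
Column W of adj(I−A): (0.0325, 0.4175, 0.0375); det(I−A) = 0.318125.
m_W = (0.0325 + 0.4175 + 0.0375) / 0.318125 = 0.4875 / 0.318125 ≈ 1.5324.

m_W = 1.5324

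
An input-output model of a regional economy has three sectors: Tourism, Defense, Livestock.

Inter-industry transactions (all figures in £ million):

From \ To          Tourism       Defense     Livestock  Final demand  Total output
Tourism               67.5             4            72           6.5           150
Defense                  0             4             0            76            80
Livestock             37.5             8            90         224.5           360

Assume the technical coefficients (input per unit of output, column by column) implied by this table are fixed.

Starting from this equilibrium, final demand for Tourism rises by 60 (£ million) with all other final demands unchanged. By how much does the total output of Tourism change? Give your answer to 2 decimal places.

Technical coefficients a_ij = z_ij / X_j:
  a_11 = 67.5/150 = 0.45, a_21 = 0/150 = 0.00, a_31 = 37.5/150 = 0.25
  a_12 = 4/80 = 0.05, a_22 = 4/80 = 0.05, a_32 = 8/80 = 0.10
  a_13 = 72/360 = 0.20, a_23 = 0/360 = 0.00, a_33 = 90/360 = 0.25
I − A =
  [   0.55    -0.05    -0.20]
  [   0.00     0.95     0.00]
  [  -0.25    -0.10     0.75]
Cofactors of I−A, C_ij = (−1)^(i+j)·(minor ij) (rows/columns in the sector order above):
  C_11 = (0.95)(0.75) − (0.00)(-0.10) = 0.7125
  C_12 = −[(0.00)(0.75) − (0.00)(-0.25)] = 0.0000
  C_13 = (0.00)(-0.10) − (0.95)(-0.25) = 0.2375
  C_21 = −[(-0.05)(0.75) − (-0.20)(-0.10)] = 0.0575
  C_22 = (0.55)(0.75) − (-0.20)(-0.25) = 0.3625
  C_23 = −[(0.55)(-0.10) − (-0.05)(-0.25)] = 0.0675
  C_31 = (-0.05)(0.00) − (-0.20)(0.95) = 0.1900
  C_32 = −[(0.55)(0.00) − (-0.20)(0.00)] = 0.0000
  C_33 = (0.55)(0.95) − (-0.05)(0.00) = 0.5225
det(I−A) = Σ_j (I−A)_1j·C_1j = (0.55)(0.7125) + (-0.05)(0.0000) + (-0.20)(0.2375) = 0.344375
adj(I−A) = Cᵀ =
  [ 0.7125   0.0575   0.1900]
  [ 0.0000   0.3625   0.0000]
  [ 0.2375   0.0675   0.5225]
(I − A)⁻¹ = adj(I−A) / det(I−A) ≈
  [   2.0690     0.1670     0.5517]
  [   0.0000     1.0526     0.0000]
  [   0.6897     0.1960     1.5172]
Δx = (I − A)⁻¹ Δd with Δd having +60 in the Tourism component and 0 elsewhere.
So Δx_1 = L_11 · (+60), where L_11 = adj(I−A)_11 / det(I−A) = 0.7125 / 0.344375.
Δx_1 = 0.7125 × (+60) / 0.344375 = 42.75 / 0.344375 ≈ 124.14.

Δx_1 = 124.14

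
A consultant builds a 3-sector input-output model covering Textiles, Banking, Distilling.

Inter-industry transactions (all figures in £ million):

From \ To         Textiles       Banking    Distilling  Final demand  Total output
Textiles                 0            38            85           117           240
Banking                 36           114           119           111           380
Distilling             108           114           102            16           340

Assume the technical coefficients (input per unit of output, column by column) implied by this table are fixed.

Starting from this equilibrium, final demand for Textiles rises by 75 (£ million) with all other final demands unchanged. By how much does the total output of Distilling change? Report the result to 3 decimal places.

Technical coefficients a_ij = z_ij / X_j:
  a_11 = 0/240 = 0.00, a_21 = 36/240 = 0.15, a_31 = 108/240 = 0.45
  a_12 = 38/380 = 0.10, a_22 = 114/380 = 0.30, a_32 = 114/380 = 0.30
  a_13 = 85/340 = 0.25, a_23 = 119/340 = 0.35, a_33 = 102/340 = 0.30
I − A =
  [   1.00    -0.10    -0.25]
  [  -0.15     0.70    -0.35]
  [  -0.45    -0.30     0.70]
Cofactors of I−A, C_ij = (−1)^(i+j)·(minor ij) (rows/columns in the sector order above):
  C_11 = (0.70)(0.70) − (-0.35)(-0.30) = 0.3850
  C_12 = −[(-0.15)(0.70) − (-0.35)(-0.45)] = 0.2625
  C_13 = (-0.15)(-0.30) − (0.70)(-0.45) = 0.3600
  C_21 = −[(-0.10)(0.70) − (-0.25)(-0.30)] = 0.1450
  C_22 = (1.00)(0.70) − (-0.25)(-0.45) = 0.5875
  C_23 = −[(1.00)(-0.30) − (-0.10)(-0.45)] = 0.3450
  C_31 = (-0.10)(-0.35) − (-0.25)(0.70) = 0.2100
  C_32 = −[(1.00)(-0.35) − (-0.25)(-0.15)] = 0.3875
  C_33 = (1.00)(0.70) − (-0.10)(-0.15) = 0.6850
det(I−A) = Σ_j (I−A)_1j·C_1j = (1.00)(0.3850) + (-0.10)(0.2625) + (-0.25)(0.3600) = 0.26875
adj(I−A) = Cᵀ =
  [ 0.3850   0.1450   0.2100]
  [ 0.2625   0.5875   0.3875]
  [ 0.3600   0.3450   0.6850]
(I − A)⁻¹ = adj(I−A) / det(I−A) ≈
  [   1.4326     0.5395     0.7814]
  [   0.9767     2.1860     1.4419]
  [   1.3395     1.2837     2.5488]
Δx = (I − A)⁻¹ Δd with Δd having +75 in the Textiles component and 0 elsewhere.
So Δx_3 = L_31 · (+75), where L_31 = adj(I−A)_31 / det(I−A) = 0.3600 / 0.26875.
Δx_3 = 0.3600 × (+75) / 0.26875 = 27.00 / 0.26875 ≈ 100.465.

Δx_3 = 100.465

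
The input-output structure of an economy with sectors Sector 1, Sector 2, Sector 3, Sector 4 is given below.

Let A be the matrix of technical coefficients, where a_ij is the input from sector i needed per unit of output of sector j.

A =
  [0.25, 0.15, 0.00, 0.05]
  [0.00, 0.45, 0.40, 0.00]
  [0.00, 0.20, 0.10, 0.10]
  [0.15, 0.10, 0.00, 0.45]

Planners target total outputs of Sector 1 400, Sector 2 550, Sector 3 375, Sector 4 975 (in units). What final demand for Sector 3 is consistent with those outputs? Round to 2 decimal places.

I − A =
  [   0.75    -0.15     0.00    -0.05]
  [   0.00     0.55    -0.40     0.00]
  [   0.00    -0.20     0.90    -0.10]
  [  -0.15    -0.10     0.00     0.55]
d = (I − A) x:
  d_1 = (+0.75)·400 + (-0.15)·550 + (+0.00)·375 + (-0.05)·975 = 168.75
  d_2 = (+0.00)·400 + (+0.55)·550 + (-0.40)·375 + (+0.00)·975 = 152.50
  d_3 = (+0.00)·400 + (-0.20)·550 + (+0.90)·375 + (-0.10)·975 = 130.00
  d_4 = (-0.15)·400 + (-0.10)·550 + (+0.00)·375 + (+0.55)·975 = 421.25

d_3 = 130.00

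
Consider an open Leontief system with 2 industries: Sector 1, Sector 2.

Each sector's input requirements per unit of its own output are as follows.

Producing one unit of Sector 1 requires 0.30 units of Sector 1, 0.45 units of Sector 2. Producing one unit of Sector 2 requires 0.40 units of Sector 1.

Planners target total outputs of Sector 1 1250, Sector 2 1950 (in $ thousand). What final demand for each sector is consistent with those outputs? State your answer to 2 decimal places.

d_1 = 95.00, d_2 = 1387.50

I − A =
  [   0.70    -0.40]
  [  -0.45     1.00]
d = (I − A) x:
  d_1 = (+0.70)·1250 + (-0.40)·1950 = 95.00
  d_2 = (-0.45)·1250 + (+1.00)·1950 = 1387.50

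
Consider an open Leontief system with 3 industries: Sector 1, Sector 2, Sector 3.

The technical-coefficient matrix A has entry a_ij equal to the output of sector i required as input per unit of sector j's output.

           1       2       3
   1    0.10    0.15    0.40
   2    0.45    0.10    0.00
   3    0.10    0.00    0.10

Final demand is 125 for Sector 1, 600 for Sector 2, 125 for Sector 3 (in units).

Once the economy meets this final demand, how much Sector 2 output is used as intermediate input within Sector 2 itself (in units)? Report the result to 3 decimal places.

z_22 = 84.638

I − A =
  [   0.90    -0.15    -0.40]
  [  -0.45     0.90     0.00]
  [  -0.10     0.00     0.90]
Cofactors of I−A, C_ij = (−1)^(i+j)·(minor ij) (rows/columns in the sector order above):
  C_11 = (0.90)(0.90) − (0.00)(0.00) = 0.8100
  C_12 = −[(-0.45)(0.90) − (0.00)(-0.10)] = 0.4050
  C_13 = (-0.45)(0.00) − (0.90)(-0.10) = 0.0900
  C_21 = −[(-0.15)(0.90) − (-0.40)(0.00)] = 0.1350
  C_22 = (0.90)(0.90) − (-0.40)(-0.10) = 0.7700
  C_23 = −[(0.90)(0.00) − (-0.15)(-0.10)] = 0.0150
  C_31 = (-0.15)(0.00) − (-0.40)(0.90) = 0.3600
  C_32 = −[(0.90)(0.00) − (-0.40)(-0.45)] = 0.1800
  C_33 = (0.90)(0.90) − (-0.15)(-0.45) = 0.7425
det(I−A) = Σ_j (I−A)_1j·C_1j = (0.90)(0.8100) + (-0.15)(0.4050) + (-0.40)(0.0900) = 0.63225
adj(I−A) = Cᵀ =
  [ 0.8100   0.1350   0.3600]
  [ 0.4050   0.7700   0.1800]
  [ 0.0900   0.0150   0.7425]
(I − A)⁻¹ = adj(I−A) / det(I−A) ≈
  [   1.2811     0.2135     0.5694]
  [   0.6406     1.2179     0.2847]
  [   0.1423     0.0237     1.1744]
First solve x = (I − A)⁻¹ d = adj(I−A)·d / det(I−A); in particular x_2 = (0.4050·125 + 0.7700·600 + 0.1800·125) / 0.63225 = 535.125 / 0.63225 ≈ 846.38197.
Intermediate flow from 2 to 2: z_22 = a_22 · x_2 = 0.10 × 535.125 / 0.63225 = 53.5125 / 0.63225 ≈ 84.638.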